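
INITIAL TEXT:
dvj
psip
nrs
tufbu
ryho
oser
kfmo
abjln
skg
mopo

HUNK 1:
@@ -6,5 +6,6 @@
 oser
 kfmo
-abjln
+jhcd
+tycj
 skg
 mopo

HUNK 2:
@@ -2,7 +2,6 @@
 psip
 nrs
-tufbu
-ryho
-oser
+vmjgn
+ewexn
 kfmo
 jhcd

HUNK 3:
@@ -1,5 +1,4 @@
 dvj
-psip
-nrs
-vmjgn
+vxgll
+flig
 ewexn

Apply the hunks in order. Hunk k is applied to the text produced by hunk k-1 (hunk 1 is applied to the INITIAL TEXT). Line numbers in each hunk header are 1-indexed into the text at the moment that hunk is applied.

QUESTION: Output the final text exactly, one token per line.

Hunk 1: at line 6 remove [abjln] add [jhcd,tycj] -> 11 lines: dvj psip nrs tufbu ryho oser kfmo jhcd tycj skg mopo
Hunk 2: at line 2 remove [tufbu,ryho,oser] add [vmjgn,ewexn] -> 10 lines: dvj psip nrs vmjgn ewexn kfmo jhcd tycj skg mopo
Hunk 3: at line 1 remove [psip,nrs,vmjgn] add [vxgll,flig] -> 9 lines: dvj vxgll flig ewexn kfmo jhcd tycj skg mopo

Answer: dvj
vxgll
flig
ewexn
kfmo
jhcd
tycj
skg
mopo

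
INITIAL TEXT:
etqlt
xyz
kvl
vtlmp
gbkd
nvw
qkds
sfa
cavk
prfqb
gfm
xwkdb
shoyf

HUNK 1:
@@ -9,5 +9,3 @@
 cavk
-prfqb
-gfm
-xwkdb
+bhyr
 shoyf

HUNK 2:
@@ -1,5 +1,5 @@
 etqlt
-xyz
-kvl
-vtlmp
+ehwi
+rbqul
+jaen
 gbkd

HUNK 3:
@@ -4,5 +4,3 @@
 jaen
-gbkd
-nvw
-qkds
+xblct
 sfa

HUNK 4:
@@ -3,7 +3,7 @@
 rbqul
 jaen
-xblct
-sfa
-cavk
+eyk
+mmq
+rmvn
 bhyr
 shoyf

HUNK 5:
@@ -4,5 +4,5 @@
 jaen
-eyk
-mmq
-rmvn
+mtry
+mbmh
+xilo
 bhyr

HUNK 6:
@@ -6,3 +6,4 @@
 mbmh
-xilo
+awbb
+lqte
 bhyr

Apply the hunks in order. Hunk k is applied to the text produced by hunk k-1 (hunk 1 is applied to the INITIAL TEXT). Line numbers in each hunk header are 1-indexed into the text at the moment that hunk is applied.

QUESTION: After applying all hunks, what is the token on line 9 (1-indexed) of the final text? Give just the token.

Answer: bhyr

Derivation:
Hunk 1: at line 9 remove [prfqb,gfm,xwkdb] add [bhyr] -> 11 lines: etqlt xyz kvl vtlmp gbkd nvw qkds sfa cavk bhyr shoyf
Hunk 2: at line 1 remove [xyz,kvl,vtlmp] add [ehwi,rbqul,jaen] -> 11 lines: etqlt ehwi rbqul jaen gbkd nvw qkds sfa cavk bhyr shoyf
Hunk 3: at line 4 remove [gbkd,nvw,qkds] add [xblct] -> 9 lines: etqlt ehwi rbqul jaen xblct sfa cavk bhyr shoyf
Hunk 4: at line 3 remove [xblct,sfa,cavk] add [eyk,mmq,rmvn] -> 9 lines: etqlt ehwi rbqul jaen eyk mmq rmvn bhyr shoyf
Hunk 5: at line 4 remove [eyk,mmq,rmvn] add [mtry,mbmh,xilo] -> 9 lines: etqlt ehwi rbqul jaen mtry mbmh xilo bhyr shoyf
Hunk 6: at line 6 remove [xilo] add [awbb,lqte] -> 10 lines: etqlt ehwi rbqul jaen mtry mbmh awbb lqte bhyr shoyf
Final line 9: bhyr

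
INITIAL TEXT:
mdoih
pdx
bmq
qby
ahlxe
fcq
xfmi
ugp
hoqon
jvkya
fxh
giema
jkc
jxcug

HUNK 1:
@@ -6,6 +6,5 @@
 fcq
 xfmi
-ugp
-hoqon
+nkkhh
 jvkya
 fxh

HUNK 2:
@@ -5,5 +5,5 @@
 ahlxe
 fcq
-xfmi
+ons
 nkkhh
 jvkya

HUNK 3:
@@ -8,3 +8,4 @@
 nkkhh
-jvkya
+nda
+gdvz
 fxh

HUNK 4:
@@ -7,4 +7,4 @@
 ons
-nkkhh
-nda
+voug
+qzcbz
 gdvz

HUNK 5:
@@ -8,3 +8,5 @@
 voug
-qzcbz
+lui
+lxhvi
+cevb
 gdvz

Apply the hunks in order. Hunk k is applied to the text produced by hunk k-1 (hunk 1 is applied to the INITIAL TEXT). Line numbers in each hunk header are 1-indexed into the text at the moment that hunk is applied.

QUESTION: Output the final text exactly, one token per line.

Answer: mdoih
pdx
bmq
qby
ahlxe
fcq
ons
voug
lui
lxhvi
cevb
gdvz
fxh
giema
jkc
jxcug

Derivation:
Hunk 1: at line 6 remove [ugp,hoqon] add [nkkhh] -> 13 lines: mdoih pdx bmq qby ahlxe fcq xfmi nkkhh jvkya fxh giema jkc jxcug
Hunk 2: at line 5 remove [xfmi] add [ons] -> 13 lines: mdoih pdx bmq qby ahlxe fcq ons nkkhh jvkya fxh giema jkc jxcug
Hunk 3: at line 8 remove [jvkya] add [nda,gdvz] -> 14 lines: mdoih pdx bmq qby ahlxe fcq ons nkkhh nda gdvz fxh giema jkc jxcug
Hunk 4: at line 7 remove [nkkhh,nda] add [voug,qzcbz] -> 14 lines: mdoih pdx bmq qby ahlxe fcq ons voug qzcbz gdvz fxh giema jkc jxcug
Hunk 5: at line 8 remove [qzcbz] add [lui,lxhvi,cevb] -> 16 lines: mdoih pdx bmq qby ahlxe fcq ons voug lui lxhvi cevb gdvz fxh giema jkc jxcug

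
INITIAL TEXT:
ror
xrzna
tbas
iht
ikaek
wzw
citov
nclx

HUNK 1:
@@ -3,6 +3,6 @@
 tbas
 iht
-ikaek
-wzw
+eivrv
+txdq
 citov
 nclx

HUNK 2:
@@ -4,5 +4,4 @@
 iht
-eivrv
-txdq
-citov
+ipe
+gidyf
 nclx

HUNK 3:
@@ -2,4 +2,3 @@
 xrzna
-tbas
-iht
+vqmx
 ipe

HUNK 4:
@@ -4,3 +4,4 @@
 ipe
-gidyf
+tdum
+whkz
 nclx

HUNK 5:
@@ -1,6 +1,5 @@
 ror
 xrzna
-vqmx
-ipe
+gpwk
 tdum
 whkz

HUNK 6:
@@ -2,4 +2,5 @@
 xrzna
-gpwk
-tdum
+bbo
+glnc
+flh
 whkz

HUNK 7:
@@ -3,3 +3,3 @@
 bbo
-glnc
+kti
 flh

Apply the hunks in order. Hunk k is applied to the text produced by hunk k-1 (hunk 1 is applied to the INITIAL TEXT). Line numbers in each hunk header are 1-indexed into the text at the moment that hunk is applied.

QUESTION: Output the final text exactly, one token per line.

Answer: ror
xrzna
bbo
kti
flh
whkz
nclx

Derivation:
Hunk 1: at line 3 remove [ikaek,wzw] add [eivrv,txdq] -> 8 lines: ror xrzna tbas iht eivrv txdq citov nclx
Hunk 2: at line 4 remove [eivrv,txdq,citov] add [ipe,gidyf] -> 7 lines: ror xrzna tbas iht ipe gidyf nclx
Hunk 3: at line 2 remove [tbas,iht] add [vqmx] -> 6 lines: ror xrzna vqmx ipe gidyf nclx
Hunk 4: at line 4 remove [gidyf] add [tdum,whkz] -> 7 lines: ror xrzna vqmx ipe tdum whkz nclx
Hunk 5: at line 1 remove [vqmx,ipe] add [gpwk] -> 6 lines: ror xrzna gpwk tdum whkz nclx
Hunk 6: at line 2 remove [gpwk,tdum] add [bbo,glnc,flh] -> 7 lines: ror xrzna bbo glnc flh whkz nclx
Hunk 7: at line 3 remove [glnc] add [kti] -> 7 lines: ror xrzna bbo kti flh whkz nclx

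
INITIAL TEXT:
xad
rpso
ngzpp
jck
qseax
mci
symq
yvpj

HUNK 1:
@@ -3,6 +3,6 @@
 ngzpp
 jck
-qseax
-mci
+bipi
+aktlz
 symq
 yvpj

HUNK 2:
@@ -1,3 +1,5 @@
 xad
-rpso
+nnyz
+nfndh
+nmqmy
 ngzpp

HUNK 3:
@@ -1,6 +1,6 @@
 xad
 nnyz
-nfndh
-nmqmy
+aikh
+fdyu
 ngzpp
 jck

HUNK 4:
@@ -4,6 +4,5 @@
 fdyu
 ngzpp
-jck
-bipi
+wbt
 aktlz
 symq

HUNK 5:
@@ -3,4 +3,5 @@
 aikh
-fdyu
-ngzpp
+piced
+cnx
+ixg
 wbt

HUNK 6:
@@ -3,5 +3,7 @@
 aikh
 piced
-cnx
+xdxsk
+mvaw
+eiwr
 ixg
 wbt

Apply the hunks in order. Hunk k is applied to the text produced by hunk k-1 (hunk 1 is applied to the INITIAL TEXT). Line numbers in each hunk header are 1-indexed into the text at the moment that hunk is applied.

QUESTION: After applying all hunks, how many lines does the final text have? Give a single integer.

Answer: 12

Derivation:
Hunk 1: at line 3 remove [qseax,mci] add [bipi,aktlz] -> 8 lines: xad rpso ngzpp jck bipi aktlz symq yvpj
Hunk 2: at line 1 remove [rpso] add [nnyz,nfndh,nmqmy] -> 10 lines: xad nnyz nfndh nmqmy ngzpp jck bipi aktlz symq yvpj
Hunk 3: at line 1 remove [nfndh,nmqmy] add [aikh,fdyu] -> 10 lines: xad nnyz aikh fdyu ngzpp jck bipi aktlz symq yvpj
Hunk 4: at line 4 remove [jck,bipi] add [wbt] -> 9 lines: xad nnyz aikh fdyu ngzpp wbt aktlz symq yvpj
Hunk 5: at line 3 remove [fdyu,ngzpp] add [piced,cnx,ixg] -> 10 lines: xad nnyz aikh piced cnx ixg wbt aktlz symq yvpj
Hunk 6: at line 3 remove [cnx] add [xdxsk,mvaw,eiwr] -> 12 lines: xad nnyz aikh piced xdxsk mvaw eiwr ixg wbt aktlz symq yvpj
Final line count: 12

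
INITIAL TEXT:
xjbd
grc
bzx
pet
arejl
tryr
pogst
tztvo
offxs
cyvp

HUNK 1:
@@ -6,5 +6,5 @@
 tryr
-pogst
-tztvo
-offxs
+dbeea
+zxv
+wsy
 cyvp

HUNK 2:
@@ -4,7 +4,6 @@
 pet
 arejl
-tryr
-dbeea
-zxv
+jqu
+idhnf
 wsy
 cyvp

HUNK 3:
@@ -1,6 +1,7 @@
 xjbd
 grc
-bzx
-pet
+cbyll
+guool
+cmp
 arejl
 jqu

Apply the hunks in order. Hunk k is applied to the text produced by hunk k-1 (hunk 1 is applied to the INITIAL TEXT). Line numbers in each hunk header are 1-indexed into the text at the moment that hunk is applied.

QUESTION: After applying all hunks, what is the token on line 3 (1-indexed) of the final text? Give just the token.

Answer: cbyll

Derivation:
Hunk 1: at line 6 remove [pogst,tztvo,offxs] add [dbeea,zxv,wsy] -> 10 lines: xjbd grc bzx pet arejl tryr dbeea zxv wsy cyvp
Hunk 2: at line 4 remove [tryr,dbeea,zxv] add [jqu,idhnf] -> 9 lines: xjbd grc bzx pet arejl jqu idhnf wsy cyvp
Hunk 3: at line 1 remove [bzx,pet] add [cbyll,guool,cmp] -> 10 lines: xjbd grc cbyll guool cmp arejl jqu idhnf wsy cyvp
Final line 3: cbyll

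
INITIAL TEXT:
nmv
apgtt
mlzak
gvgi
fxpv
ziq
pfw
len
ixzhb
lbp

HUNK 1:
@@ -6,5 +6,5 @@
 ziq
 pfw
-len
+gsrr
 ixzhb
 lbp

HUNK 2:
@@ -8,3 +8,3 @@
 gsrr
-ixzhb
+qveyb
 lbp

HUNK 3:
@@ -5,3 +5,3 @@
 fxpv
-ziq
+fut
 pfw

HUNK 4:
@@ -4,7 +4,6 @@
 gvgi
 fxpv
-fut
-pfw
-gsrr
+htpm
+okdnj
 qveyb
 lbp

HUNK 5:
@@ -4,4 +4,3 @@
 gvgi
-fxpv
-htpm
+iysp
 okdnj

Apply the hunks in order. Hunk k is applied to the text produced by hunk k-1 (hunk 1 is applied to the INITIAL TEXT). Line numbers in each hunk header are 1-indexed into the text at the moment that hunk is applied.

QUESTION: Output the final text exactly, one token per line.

Answer: nmv
apgtt
mlzak
gvgi
iysp
okdnj
qveyb
lbp

Derivation:
Hunk 1: at line 6 remove [len] add [gsrr] -> 10 lines: nmv apgtt mlzak gvgi fxpv ziq pfw gsrr ixzhb lbp
Hunk 2: at line 8 remove [ixzhb] add [qveyb] -> 10 lines: nmv apgtt mlzak gvgi fxpv ziq pfw gsrr qveyb lbp
Hunk 3: at line 5 remove [ziq] add [fut] -> 10 lines: nmv apgtt mlzak gvgi fxpv fut pfw gsrr qveyb lbp
Hunk 4: at line 4 remove [fut,pfw,gsrr] add [htpm,okdnj] -> 9 lines: nmv apgtt mlzak gvgi fxpv htpm okdnj qveyb lbp
Hunk 5: at line 4 remove [fxpv,htpm] add [iysp] -> 8 lines: nmv apgtt mlzak gvgi iysp okdnj qveyb lbp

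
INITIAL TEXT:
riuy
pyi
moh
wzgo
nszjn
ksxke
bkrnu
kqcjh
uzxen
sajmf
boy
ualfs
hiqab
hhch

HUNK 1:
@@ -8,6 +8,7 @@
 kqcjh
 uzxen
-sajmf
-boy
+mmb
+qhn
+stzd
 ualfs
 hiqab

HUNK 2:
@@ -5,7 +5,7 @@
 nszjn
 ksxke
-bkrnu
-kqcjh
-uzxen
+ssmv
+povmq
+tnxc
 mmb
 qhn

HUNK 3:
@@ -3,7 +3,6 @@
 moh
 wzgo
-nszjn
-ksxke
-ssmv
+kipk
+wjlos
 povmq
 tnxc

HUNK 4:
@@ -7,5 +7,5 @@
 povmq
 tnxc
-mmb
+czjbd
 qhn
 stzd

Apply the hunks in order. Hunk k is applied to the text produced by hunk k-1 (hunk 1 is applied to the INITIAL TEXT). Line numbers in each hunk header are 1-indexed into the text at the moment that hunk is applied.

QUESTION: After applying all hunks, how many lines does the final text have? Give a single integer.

Hunk 1: at line 8 remove [sajmf,boy] add [mmb,qhn,stzd] -> 15 lines: riuy pyi moh wzgo nszjn ksxke bkrnu kqcjh uzxen mmb qhn stzd ualfs hiqab hhch
Hunk 2: at line 5 remove [bkrnu,kqcjh,uzxen] add [ssmv,povmq,tnxc] -> 15 lines: riuy pyi moh wzgo nszjn ksxke ssmv povmq tnxc mmb qhn stzd ualfs hiqab hhch
Hunk 3: at line 3 remove [nszjn,ksxke,ssmv] add [kipk,wjlos] -> 14 lines: riuy pyi moh wzgo kipk wjlos povmq tnxc mmb qhn stzd ualfs hiqab hhch
Hunk 4: at line 7 remove [mmb] add [czjbd] -> 14 lines: riuy pyi moh wzgo kipk wjlos povmq tnxc czjbd qhn stzd ualfs hiqab hhch
Final line count: 14

Answer: 14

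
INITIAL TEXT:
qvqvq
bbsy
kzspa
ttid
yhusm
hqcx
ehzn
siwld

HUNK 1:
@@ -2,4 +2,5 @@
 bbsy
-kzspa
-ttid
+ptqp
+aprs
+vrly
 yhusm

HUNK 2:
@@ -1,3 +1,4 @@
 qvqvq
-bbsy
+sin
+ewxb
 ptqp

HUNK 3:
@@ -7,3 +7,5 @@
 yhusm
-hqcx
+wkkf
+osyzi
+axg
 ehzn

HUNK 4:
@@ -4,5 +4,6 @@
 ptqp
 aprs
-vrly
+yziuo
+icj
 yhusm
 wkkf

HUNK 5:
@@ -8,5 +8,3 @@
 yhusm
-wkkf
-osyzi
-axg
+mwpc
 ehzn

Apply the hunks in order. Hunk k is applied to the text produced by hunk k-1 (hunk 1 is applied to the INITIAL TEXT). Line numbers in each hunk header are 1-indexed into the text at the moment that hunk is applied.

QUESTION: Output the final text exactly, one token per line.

Hunk 1: at line 2 remove [kzspa,ttid] add [ptqp,aprs,vrly] -> 9 lines: qvqvq bbsy ptqp aprs vrly yhusm hqcx ehzn siwld
Hunk 2: at line 1 remove [bbsy] add [sin,ewxb] -> 10 lines: qvqvq sin ewxb ptqp aprs vrly yhusm hqcx ehzn siwld
Hunk 3: at line 7 remove [hqcx] add [wkkf,osyzi,axg] -> 12 lines: qvqvq sin ewxb ptqp aprs vrly yhusm wkkf osyzi axg ehzn siwld
Hunk 4: at line 4 remove [vrly] add [yziuo,icj] -> 13 lines: qvqvq sin ewxb ptqp aprs yziuo icj yhusm wkkf osyzi axg ehzn siwld
Hunk 5: at line 8 remove [wkkf,osyzi,axg] add [mwpc] -> 11 lines: qvqvq sin ewxb ptqp aprs yziuo icj yhusm mwpc ehzn siwld

Answer: qvqvq
sin
ewxb
ptqp
aprs
yziuo
icj
yhusm
mwpc
ehzn
siwld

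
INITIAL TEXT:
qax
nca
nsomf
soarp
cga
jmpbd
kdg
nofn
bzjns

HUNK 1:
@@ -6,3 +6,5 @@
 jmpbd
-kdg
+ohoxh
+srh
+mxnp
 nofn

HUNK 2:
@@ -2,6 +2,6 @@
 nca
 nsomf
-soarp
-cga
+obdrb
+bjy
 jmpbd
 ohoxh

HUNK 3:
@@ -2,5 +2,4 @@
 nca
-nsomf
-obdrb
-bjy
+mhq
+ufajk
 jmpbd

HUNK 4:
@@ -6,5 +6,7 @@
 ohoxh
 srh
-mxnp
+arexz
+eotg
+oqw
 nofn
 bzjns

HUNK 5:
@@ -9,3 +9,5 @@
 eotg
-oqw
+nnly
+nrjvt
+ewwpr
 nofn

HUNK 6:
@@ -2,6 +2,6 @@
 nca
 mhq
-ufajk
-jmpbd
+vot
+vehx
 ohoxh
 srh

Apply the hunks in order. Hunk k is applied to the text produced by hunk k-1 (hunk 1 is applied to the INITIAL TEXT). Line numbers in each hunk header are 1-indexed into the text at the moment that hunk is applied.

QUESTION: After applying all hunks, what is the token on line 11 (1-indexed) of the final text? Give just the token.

Hunk 1: at line 6 remove [kdg] add [ohoxh,srh,mxnp] -> 11 lines: qax nca nsomf soarp cga jmpbd ohoxh srh mxnp nofn bzjns
Hunk 2: at line 2 remove [soarp,cga] add [obdrb,bjy] -> 11 lines: qax nca nsomf obdrb bjy jmpbd ohoxh srh mxnp nofn bzjns
Hunk 3: at line 2 remove [nsomf,obdrb,bjy] add [mhq,ufajk] -> 10 lines: qax nca mhq ufajk jmpbd ohoxh srh mxnp nofn bzjns
Hunk 4: at line 6 remove [mxnp] add [arexz,eotg,oqw] -> 12 lines: qax nca mhq ufajk jmpbd ohoxh srh arexz eotg oqw nofn bzjns
Hunk 5: at line 9 remove [oqw] add [nnly,nrjvt,ewwpr] -> 14 lines: qax nca mhq ufajk jmpbd ohoxh srh arexz eotg nnly nrjvt ewwpr nofn bzjns
Hunk 6: at line 2 remove [ufajk,jmpbd] add [vot,vehx] -> 14 lines: qax nca mhq vot vehx ohoxh srh arexz eotg nnly nrjvt ewwpr nofn bzjns
Final line 11: nrjvt

Answer: nrjvt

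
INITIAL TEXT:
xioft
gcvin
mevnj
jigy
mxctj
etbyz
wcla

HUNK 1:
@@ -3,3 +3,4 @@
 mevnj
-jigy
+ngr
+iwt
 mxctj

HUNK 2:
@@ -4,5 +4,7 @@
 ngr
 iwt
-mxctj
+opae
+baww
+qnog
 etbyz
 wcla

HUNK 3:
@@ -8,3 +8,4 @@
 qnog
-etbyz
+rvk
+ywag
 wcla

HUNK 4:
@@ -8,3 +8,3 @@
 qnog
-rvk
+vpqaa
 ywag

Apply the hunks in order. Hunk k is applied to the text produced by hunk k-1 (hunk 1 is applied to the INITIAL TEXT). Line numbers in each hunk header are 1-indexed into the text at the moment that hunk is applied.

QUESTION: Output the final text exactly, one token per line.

Answer: xioft
gcvin
mevnj
ngr
iwt
opae
baww
qnog
vpqaa
ywag
wcla

Derivation:
Hunk 1: at line 3 remove [jigy] add [ngr,iwt] -> 8 lines: xioft gcvin mevnj ngr iwt mxctj etbyz wcla
Hunk 2: at line 4 remove [mxctj] add [opae,baww,qnog] -> 10 lines: xioft gcvin mevnj ngr iwt opae baww qnog etbyz wcla
Hunk 3: at line 8 remove [etbyz] add [rvk,ywag] -> 11 lines: xioft gcvin mevnj ngr iwt opae baww qnog rvk ywag wcla
Hunk 4: at line 8 remove [rvk] add [vpqaa] -> 11 lines: xioft gcvin mevnj ngr iwt opae baww qnog vpqaa ywag wcla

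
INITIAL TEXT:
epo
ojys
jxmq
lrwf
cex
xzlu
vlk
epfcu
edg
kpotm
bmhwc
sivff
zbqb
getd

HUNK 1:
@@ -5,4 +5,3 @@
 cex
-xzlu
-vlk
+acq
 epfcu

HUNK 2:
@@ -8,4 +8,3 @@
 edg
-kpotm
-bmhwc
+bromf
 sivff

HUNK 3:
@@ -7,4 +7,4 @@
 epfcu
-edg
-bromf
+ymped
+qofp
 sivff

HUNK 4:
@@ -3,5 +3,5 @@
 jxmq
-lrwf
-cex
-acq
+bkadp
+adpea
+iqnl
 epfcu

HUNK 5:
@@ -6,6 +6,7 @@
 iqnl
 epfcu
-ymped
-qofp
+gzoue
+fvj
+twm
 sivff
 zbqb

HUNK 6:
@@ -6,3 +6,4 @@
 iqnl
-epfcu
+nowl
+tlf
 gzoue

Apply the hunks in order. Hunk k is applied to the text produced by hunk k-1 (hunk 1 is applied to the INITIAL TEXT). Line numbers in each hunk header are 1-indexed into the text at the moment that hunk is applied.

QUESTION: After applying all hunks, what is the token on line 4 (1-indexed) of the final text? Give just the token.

Answer: bkadp

Derivation:
Hunk 1: at line 5 remove [xzlu,vlk] add [acq] -> 13 lines: epo ojys jxmq lrwf cex acq epfcu edg kpotm bmhwc sivff zbqb getd
Hunk 2: at line 8 remove [kpotm,bmhwc] add [bromf] -> 12 lines: epo ojys jxmq lrwf cex acq epfcu edg bromf sivff zbqb getd
Hunk 3: at line 7 remove [edg,bromf] add [ymped,qofp] -> 12 lines: epo ojys jxmq lrwf cex acq epfcu ymped qofp sivff zbqb getd
Hunk 4: at line 3 remove [lrwf,cex,acq] add [bkadp,adpea,iqnl] -> 12 lines: epo ojys jxmq bkadp adpea iqnl epfcu ymped qofp sivff zbqb getd
Hunk 5: at line 6 remove [ymped,qofp] add [gzoue,fvj,twm] -> 13 lines: epo ojys jxmq bkadp adpea iqnl epfcu gzoue fvj twm sivff zbqb getd
Hunk 6: at line 6 remove [epfcu] add [nowl,tlf] -> 14 lines: epo ojys jxmq bkadp adpea iqnl nowl tlf gzoue fvj twm sivff zbqb getd
Final line 4: bkadp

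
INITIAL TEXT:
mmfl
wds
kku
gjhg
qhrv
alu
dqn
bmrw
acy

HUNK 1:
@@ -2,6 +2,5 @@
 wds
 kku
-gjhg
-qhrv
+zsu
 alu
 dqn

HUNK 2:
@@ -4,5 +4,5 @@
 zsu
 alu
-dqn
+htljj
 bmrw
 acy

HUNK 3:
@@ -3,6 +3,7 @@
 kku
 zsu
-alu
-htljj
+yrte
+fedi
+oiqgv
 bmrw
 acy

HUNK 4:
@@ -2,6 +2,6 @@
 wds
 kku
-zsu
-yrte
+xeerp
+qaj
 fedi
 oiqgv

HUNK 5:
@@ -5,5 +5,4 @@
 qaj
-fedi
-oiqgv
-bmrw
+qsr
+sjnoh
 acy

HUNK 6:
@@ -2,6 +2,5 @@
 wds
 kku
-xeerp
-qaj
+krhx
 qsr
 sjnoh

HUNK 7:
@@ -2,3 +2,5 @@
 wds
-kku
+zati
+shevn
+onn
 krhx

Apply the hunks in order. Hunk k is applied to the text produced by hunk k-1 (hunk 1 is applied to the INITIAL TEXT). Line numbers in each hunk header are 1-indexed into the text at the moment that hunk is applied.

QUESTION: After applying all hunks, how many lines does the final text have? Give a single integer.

Hunk 1: at line 2 remove [gjhg,qhrv] add [zsu] -> 8 lines: mmfl wds kku zsu alu dqn bmrw acy
Hunk 2: at line 4 remove [dqn] add [htljj] -> 8 lines: mmfl wds kku zsu alu htljj bmrw acy
Hunk 3: at line 3 remove [alu,htljj] add [yrte,fedi,oiqgv] -> 9 lines: mmfl wds kku zsu yrte fedi oiqgv bmrw acy
Hunk 4: at line 2 remove [zsu,yrte] add [xeerp,qaj] -> 9 lines: mmfl wds kku xeerp qaj fedi oiqgv bmrw acy
Hunk 5: at line 5 remove [fedi,oiqgv,bmrw] add [qsr,sjnoh] -> 8 lines: mmfl wds kku xeerp qaj qsr sjnoh acy
Hunk 6: at line 2 remove [xeerp,qaj] add [krhx] -> 7 lines: mmfl wds kku krhx qsr sjnoh acy
Hunk 7: at line 2 remove [kku] add [zati,shevn,onn] -> 9 lines: mmfl wds zati shevn onn krhx qsr sjnoh acy
Final line count: 9

Answer: 9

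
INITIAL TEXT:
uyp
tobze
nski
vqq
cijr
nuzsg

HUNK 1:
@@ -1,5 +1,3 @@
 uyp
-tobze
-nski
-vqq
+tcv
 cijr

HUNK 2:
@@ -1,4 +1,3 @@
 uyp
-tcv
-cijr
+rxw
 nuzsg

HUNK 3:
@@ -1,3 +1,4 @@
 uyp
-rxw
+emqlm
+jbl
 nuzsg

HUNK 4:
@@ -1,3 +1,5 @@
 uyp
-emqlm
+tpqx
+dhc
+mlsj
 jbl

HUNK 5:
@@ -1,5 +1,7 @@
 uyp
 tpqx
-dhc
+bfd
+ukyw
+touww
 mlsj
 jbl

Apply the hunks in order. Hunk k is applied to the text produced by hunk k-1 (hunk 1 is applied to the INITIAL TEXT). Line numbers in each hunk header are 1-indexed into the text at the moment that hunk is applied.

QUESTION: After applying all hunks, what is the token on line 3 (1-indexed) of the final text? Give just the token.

Hunk 1: at line 1 remove [tobze,nski,vqq] add [tcv] -> 4 lines: uyp tcv cijr nuzsg
Hunk 2: at line 1 remove [tcv,cijr] add [rxw] -> 3 lines: uyp rxw nuzsg
Hunk 3: at line 1 remove [rxw] add [emqlm,jbl] -> 4 lines: uyp emqlm jbl nuzsg
Hunk 4: at line 1 remove [emqlm] add [tpqx,dhc,mlsj] -> 6 lines: uyp tpqx dhc mlsj jbl nuzsg
Hunk 5: at line 1 remove [dhc] add [bfd,ukyw,touww] -> 8 lines: uyp tpqx bfd ukyw touww mlsj jbl nuzsg
Final line 3: bfd

Answer: bfd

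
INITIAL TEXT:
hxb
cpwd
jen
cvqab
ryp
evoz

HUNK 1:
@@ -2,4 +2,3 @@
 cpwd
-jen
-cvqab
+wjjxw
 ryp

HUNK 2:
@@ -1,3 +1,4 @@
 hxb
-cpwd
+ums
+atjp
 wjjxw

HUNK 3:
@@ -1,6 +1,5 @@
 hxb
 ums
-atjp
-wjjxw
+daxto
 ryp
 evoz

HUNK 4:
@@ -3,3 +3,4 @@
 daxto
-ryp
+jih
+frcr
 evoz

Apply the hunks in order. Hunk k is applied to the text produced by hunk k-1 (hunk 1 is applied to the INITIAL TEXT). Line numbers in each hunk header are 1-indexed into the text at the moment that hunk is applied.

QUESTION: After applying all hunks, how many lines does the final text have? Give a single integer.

Hunk 1: at line 2 remove [jen,cvqab] add [wjjxw] -> 5 lines: hxb cpwd wjjxw ryp evoz
Hunk 2: at line 1 remove [cpwd] add [ums,atjp] -> 6 lines: hxb ums atjp wjjxw ryp evoz
Hunk 3: at line 1 remove [atjp,wjjxw] add [daxto] -> 5 lines: hxb ums daxto ryp evoz
Hunk 4: at line 3 remove [ryp] add [jih,frcr] -> 6 lines: hxb ums daxto jih frcr evoz
Final line count: 6

Answer: 6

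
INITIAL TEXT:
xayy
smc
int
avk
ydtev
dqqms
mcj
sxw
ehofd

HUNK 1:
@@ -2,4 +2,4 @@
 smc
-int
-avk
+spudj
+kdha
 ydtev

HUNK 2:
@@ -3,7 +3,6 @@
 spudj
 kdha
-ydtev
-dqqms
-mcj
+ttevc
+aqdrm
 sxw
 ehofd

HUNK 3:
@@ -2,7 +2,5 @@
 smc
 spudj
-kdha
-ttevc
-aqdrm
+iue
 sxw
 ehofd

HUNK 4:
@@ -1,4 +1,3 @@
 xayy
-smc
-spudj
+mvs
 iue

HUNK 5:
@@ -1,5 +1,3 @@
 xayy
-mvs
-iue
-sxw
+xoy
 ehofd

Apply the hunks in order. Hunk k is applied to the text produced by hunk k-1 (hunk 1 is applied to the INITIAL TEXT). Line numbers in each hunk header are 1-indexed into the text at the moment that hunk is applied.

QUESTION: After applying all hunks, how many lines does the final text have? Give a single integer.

Hunk 1: at line 2 remove [int,avk] add [spudj,kdha] -> 9 lines: xayy smc spudj kdha ydtev dqqms mcj sxw ehofd
Hunk 2: at line 3 remove [ydtev,dqqms,mcj] add [ttevc,aqdrm] -> 8 lines: xayy smc spudj kdha ttevc aqdrm sxw ehofd
Hunk 3: at line 2 remove [kdha,ttevc,aqdrm] add [iue] -> 6 lines: xayy smc spudj iue sxw ehofd
Hunk 4: at line 1 remove [smc,spudj] add [mvs] -> 5 lines: xayy mvs iue sxw ehofd
Hunk 5: at line 1 remove [mvs,iue,sxw] add [xoy] -> 3 lines: xayy xoy ehofd
Final line count: 3

Answer: 3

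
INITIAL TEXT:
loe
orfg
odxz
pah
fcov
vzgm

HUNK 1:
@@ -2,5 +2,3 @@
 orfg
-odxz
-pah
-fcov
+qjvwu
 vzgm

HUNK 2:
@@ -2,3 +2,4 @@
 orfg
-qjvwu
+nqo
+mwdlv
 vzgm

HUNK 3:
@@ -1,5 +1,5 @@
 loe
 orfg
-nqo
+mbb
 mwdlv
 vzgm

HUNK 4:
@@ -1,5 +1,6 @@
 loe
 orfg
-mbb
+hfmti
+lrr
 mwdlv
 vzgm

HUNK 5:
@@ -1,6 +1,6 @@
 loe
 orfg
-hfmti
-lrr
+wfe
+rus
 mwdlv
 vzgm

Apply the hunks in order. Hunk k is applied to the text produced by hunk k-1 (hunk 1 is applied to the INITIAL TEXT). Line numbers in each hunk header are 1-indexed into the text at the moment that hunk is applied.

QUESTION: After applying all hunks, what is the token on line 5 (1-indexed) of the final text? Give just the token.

Hunk 1: at line 2 remove [odxz,pah,fcov] add [qjvwu] -> 4 lines: loe orfg qjvwu vzgm
Hunk 2: at line 2 remove [qjvwu] add [nqo,mwdlv] -> 5 lines: loe orfg nqo mwdlv vzgm
Hunk 3: at line 1 remove [nqo] add [mbb] -> 5 lines: loe orfg mbb mwdlv vzgm
Hunk 4: at line 1 remove [mbb] add [hfmti,lrr] -> 6 lines: loe orfg hfmti lrr mwdlv vzgm
Hunk 5: at line 1 remove [hfmti,lrr] add [wfe,rus] -> 6 lines: loe orfg wfe rus mwdlv vzgm
Final line 5: mwdlv

Answer: mwdlv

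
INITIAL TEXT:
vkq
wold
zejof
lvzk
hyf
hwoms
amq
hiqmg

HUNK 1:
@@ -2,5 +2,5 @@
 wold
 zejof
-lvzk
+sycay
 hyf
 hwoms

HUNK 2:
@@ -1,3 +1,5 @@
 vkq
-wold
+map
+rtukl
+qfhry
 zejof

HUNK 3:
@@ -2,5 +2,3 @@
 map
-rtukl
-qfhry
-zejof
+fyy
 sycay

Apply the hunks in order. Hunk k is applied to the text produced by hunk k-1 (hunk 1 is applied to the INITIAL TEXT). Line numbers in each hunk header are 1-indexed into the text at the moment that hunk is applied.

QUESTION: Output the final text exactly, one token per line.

Answer: vkq
map
fyy
sycay
hyf
hwoms
amq
hiqmg

Derivation:
Hunk 1: at line 2 remove [lvzk] add [sycay] -> 8 lines: vkq wold zejof sycay hyf hwoms amq hiqmg
Hunk 2: at line 1 remove [wold] add [map,rtukl,qfhry] -> 10 lines: vkq map rtukl qfhry zejof sycay hyf hwoms amq hiqmg
Hunk 3: at line 2 remove [rtukl,qfhry,zejof] add [fyy] -> 8 lines: vkq map fyy sycay hyf hwoms amq hiqmg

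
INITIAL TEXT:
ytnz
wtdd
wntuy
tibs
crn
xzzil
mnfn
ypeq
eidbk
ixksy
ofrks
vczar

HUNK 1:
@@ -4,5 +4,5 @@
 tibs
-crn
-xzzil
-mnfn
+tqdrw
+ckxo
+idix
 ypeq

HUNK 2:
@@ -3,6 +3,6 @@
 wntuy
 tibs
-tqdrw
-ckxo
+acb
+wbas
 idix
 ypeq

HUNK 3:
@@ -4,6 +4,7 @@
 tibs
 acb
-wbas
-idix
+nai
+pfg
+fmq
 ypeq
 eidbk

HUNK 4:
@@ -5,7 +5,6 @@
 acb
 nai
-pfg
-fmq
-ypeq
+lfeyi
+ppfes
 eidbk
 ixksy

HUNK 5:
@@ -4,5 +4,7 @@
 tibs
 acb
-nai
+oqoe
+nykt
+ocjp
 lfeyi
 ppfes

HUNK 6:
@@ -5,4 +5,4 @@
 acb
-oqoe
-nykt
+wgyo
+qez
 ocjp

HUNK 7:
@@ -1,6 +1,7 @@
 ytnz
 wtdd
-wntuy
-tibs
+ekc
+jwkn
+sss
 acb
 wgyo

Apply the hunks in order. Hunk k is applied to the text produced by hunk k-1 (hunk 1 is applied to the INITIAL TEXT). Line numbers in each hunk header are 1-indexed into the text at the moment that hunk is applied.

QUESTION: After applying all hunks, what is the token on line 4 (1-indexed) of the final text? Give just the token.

Answer: jwkn

Derivation:
Hunk 1: at line 4 remove [crn,xzzil,mnfn] add [tqdrw,ckxo,idix] -> 12 lines: ytnz wtdd wntuy tibs tqdrw ckxo idix ypeq eidbk ixksy ofrks vczar
Hunk 2: at line 3 remove [tqdrw,ckxo] add [acb,wbas] -> 12 lines: ytnz wtdd wntuy tibs acb wbas idix ypeq eidbk ixksy ofrks vczar
Hunk 3: at line 4 remove [wbas,idix] add [nai,pfg,fmq] -> 13 lines: ytnz wtdd wntuy tibs acb nai pfg fmq ypeq eidbk ixksy ofrks vczar
Hunk 4: at line 5 remove [pfg,fmq,ypeq] add [lfeyi,ppfes] -> 12 lines: ytnz wtdd wntuy tibs acb nai lfeyi ppfes eidbk ixksy ofrks vczar
Hunk 5: at line 4 remove [nai] add [oqoe,nykt,ocjp] -> 14 lines: ytnz wtdd wntuy tibs acb oqoe nykt ocjp lfeyi ppfes eidbk ixksy ofrks vczar
Hunk 6: at line 5 remove [oqoe,nykt] add [wgyo,qez] -> 14 lines: ytnz wtdd wntuy tibs acb wgyo qez ocjp lfeyi ppfes eidbk ixksy ofrks vczar
Hunk 7: at line 1 remove [wntuy,tibs] add [ekc,jwkn,sss] -> 15 lines: ytnz wtdd ekc jwkn sss acb wgyo qez ocjp lfeyi ppfes eidbk ixksy ofrks vczar
Final line 4: jwkn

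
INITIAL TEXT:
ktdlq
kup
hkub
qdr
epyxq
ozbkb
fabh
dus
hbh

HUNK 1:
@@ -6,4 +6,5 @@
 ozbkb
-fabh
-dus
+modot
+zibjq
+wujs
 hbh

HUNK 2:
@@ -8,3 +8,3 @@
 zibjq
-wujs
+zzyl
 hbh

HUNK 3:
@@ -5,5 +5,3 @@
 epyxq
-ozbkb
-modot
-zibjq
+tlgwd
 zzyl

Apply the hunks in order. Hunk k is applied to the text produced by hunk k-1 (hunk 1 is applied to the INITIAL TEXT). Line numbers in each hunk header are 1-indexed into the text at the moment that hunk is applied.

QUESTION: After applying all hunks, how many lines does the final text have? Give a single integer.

Answer: 8

Derivation:
Hunk 1: at line 6 remove [fabh,dus] add [modot,zibjq,wujs] -> 10 lines: ktdlq kup hkub qdr epyxq ozbkb modot zibjq wujs hbh
Hunk 2: at line 8 remove [wujs] add [zzyl] -> 10 lines: ktdlq kup hkub qdr epyxq ozbkb modot zibjq zzyl hbh
Hunk 3: at line 5 remove [ozbkb,modot,zibjq] add [tlgwd] -> 8 lines: ktdlq kup hkub qdr epyxq tlgwd zzyl hbh
Final line count: 8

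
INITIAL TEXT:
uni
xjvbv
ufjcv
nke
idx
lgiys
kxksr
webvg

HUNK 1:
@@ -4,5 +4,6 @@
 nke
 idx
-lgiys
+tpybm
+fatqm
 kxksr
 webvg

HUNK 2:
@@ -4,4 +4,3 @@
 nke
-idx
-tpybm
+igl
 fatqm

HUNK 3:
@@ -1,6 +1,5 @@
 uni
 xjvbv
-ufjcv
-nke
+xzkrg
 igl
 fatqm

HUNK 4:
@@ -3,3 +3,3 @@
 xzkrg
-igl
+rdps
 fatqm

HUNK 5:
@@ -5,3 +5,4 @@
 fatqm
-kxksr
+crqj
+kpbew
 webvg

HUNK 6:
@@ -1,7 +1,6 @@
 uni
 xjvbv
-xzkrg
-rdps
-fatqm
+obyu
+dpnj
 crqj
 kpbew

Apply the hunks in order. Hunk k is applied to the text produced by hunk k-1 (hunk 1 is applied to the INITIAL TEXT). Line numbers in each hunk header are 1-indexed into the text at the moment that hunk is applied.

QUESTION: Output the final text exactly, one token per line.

Hunk 1: at line 4 remove [lgiys] add [tpybm,fatqm] -> 9 lines: uni xjvbv ufjcv nke idx tpybm fatqm kxksr webvg
Hunk 2: at line 4 remove [idx,tpybm] add [igl] -> 8 lines: uni xjvbv ufjcv nke igl fatqm kxksr webvg
Hunk 3: at line 1 remove [ufjcv,nke] add [xzkrg] -> 7 lines: uni xjvbv xzkrg igl fatqm kxksr webvg
Hunk 4: at line 3 remove [igl] add [rdps] -> 7 lines: uni xjvbv xzkrg rdps fatqm kxksr webvg
Hunk 5: at line 5 remove [kxksr] add [crqj,kpbew] -> 8 lines: uni xjvbv xzkrg rdps fatqm crqj kpbew webvg
Hunk 6: at line 1 remove [xzkrg,rdps,fatqm] add [obyu,dpnj] -> 7 lines: uni xjvbv obyu dpnj crqj kpbew webvg

Answer: uni
xjvbv
obyu
dpnj
crqj
kpbew
webvg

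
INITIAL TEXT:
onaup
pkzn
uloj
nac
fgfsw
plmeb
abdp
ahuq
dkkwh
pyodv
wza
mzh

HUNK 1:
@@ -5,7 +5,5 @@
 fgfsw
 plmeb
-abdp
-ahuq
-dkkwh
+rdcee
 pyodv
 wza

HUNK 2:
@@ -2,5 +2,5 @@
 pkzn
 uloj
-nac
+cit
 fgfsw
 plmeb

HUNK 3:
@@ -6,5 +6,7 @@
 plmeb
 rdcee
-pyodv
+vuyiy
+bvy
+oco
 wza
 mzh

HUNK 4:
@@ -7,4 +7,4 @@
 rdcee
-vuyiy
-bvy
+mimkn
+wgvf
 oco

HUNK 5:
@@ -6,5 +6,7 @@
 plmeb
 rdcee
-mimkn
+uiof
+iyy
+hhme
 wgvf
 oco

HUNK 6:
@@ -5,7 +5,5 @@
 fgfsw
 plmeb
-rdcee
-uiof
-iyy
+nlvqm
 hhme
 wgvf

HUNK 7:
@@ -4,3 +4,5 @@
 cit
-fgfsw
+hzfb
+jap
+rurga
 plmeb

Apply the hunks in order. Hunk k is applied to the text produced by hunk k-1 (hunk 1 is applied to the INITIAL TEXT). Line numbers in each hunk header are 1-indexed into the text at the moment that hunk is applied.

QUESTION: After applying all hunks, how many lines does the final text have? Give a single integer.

Answer: 14

Derivation:
Hunk 1: at line 5 remove [abdp,ahuq,dkkwh] add [rdcee] -> 10 lines: onaup pkzn uloj nac fgfsw plmeb rdcee pyodv wza mzh
Hunk 2: at line 2 remove [nac] add [cit] -> 10 lines: onaup pkzn uloj cit fgfsw plmeb rdcee pyodv wza mzh
Hunk 3: at line 6 remove [pyodv] add [vuyiy,bvy,oco] -> 12 lines: onaup pkzn uloj cit fgfsw plmeb rdcee vuyiy bvy oco wza mzh
Hunk 4: at line 7 remove [vuyiy,bvy] add [mimkn,wgvf] -> 12 lines: onaup pkzn uloj cit fgfsw plmeb rdcee mimkn wgvf oco wza mzh
Hunk 5: at line 6 remove [mimkn] add [uiof,iyy,hhme] -> 14 lines: onaup pkzn uloj cit fgfsw plmeb rdcee uiof iyy hhme wgvf oco wza mzh
Hunk 6: at line 5 remove [rdcee,uiof,iyy] add [nlvqm] -> 12 lines: onaup pkzn uloj cit fgfsw plmeb nlvqm hhme wgvf oco wza mzh
Hunk 7: at line 4 remove [fgfsw] add [hzfb,jap,rurga] -> 14 lines: onaup pkzn uloj cit hzfb jap rurga plmeb nlvqm hhme wgvf oco wza mzh
Final line count: 14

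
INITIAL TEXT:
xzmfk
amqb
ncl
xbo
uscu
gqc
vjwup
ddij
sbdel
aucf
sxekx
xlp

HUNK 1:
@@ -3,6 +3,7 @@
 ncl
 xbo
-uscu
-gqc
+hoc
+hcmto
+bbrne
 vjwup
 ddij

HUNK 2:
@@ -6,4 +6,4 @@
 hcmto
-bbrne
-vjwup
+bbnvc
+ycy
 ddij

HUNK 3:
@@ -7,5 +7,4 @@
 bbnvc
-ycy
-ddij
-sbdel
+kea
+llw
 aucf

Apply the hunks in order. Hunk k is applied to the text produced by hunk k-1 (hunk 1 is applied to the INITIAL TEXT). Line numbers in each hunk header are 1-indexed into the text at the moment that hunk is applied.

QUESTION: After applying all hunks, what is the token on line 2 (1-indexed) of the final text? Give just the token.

Hunk 1: at line 3 remove [uscu,gqc] add [hoc,hcmto,bbrne] -> 13 lines: xzmfk amqb ncl xbo hoc hcmto bbrne vjwup ddij sbdel aucf sxekx xlp
Hunk 2: at line 6 remove [bbrne,vjwup] add [bbnvc,ycy] -> 13 lines: xzmfk amqb ncl xbo hoc hcmto bbnvc ycy ddij sbdel aucf sxekx xlp
Hunk 3: at line 7 remove [ycy,ddij,sbdel] add [kea,llw] -> 12 lines: xzmfk amqb ncl xbo hoc hcmto bbnvc kea llw aucf sxekx xlp
Final line 2: amqb

Answer: amqb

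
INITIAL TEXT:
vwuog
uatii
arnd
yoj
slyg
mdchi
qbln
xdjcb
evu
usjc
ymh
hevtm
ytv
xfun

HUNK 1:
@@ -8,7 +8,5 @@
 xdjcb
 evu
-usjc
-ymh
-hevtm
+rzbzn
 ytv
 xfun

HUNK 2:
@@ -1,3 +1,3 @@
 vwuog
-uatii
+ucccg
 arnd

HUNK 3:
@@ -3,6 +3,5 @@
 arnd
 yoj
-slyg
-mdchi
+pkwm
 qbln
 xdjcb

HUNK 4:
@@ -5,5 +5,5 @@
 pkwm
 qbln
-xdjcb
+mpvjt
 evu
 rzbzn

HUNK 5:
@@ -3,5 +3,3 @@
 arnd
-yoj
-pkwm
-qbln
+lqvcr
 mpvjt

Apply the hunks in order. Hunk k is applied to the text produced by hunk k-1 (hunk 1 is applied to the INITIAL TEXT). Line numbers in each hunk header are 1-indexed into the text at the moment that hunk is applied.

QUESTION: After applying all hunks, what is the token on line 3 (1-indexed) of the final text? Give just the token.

Answer: arnd

Derivation:
Hunk 1: at line 8 remove [usjc,ymh,hevtm] add [rzbzn] -> 12 lines: vwuog uatii arnd yoj slyg mdchi qbln xdjcb evu rzbzn ytv xfun
Hunk 2: at line 1 remove [uatii] add [ucccg] -> 12 lines: vwuog ucccg arnd yoj slyg mdchi qbln xdjcb evu rzbzn ytv xfun
Hunk 3: at line 3 remove [slyg,mdchi] add [pkwm] -> 11 lines: vwuog ucccg arnd yoj pkwm qbln xdjcb evu rzbzn ytv xfun
Hunk 4: at line 5 remove [xdjcb] add [mpvjt] -> 11 lines: vwuog ucccg arnd yoj pkwm qbln mpvjt evu rzbzn ytv xfun
Hunk 5: at line 3 remove [yoj,pkwm,qbln] add [lqvcr] -> 9 lines: vwuog ucccg arnd lqvcr mpvjt evu rzbzn ytv xfun
Final line 3: arnd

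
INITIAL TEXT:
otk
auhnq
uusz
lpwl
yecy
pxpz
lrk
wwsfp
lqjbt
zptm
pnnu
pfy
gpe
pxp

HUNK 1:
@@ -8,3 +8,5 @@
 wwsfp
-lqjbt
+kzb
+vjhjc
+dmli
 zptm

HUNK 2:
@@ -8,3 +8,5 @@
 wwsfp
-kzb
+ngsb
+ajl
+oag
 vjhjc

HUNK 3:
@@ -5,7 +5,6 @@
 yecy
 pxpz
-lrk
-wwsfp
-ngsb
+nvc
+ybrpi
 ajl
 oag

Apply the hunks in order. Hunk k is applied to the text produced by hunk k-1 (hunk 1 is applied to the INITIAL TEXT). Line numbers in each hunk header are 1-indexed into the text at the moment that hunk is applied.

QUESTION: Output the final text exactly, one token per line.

Hunk 1: at line 8 remove [lqjbt] add [kzb,vjhjc,dmli] -> 16 lines: otk auhnq uusz lpwl yecy pxpz lrk wwsfp kzb vjhjc dmli zptm pnnu pfy gpe pxp
Hunk 2: at line 8 remove [kzb] add [ngsb,ajl,oag] -> 18 lines: otk auhnq uusz lpwl yecy pxpz lrk wwsfp ngsb ajl oag vjhjc dmli zptm pnnu pfy gpe pxp
Hunk 3: at line 5 remove [lrk,wwsfp,ngsb] add [nvc,ybrpi] -> 17 lines: otk auhnq uusz lpwl yecy pxpz nvc ybrpi ajl oag vjhjc dmli zptm pnnu pfy gpe pxp

Answer: otk
auhnq
uusz
lpwl
yecy
pxpz
nvc
ybrpi
ajl
oag
vjhjc
dmli
zptm
pnnu
pfy
gpe
pxp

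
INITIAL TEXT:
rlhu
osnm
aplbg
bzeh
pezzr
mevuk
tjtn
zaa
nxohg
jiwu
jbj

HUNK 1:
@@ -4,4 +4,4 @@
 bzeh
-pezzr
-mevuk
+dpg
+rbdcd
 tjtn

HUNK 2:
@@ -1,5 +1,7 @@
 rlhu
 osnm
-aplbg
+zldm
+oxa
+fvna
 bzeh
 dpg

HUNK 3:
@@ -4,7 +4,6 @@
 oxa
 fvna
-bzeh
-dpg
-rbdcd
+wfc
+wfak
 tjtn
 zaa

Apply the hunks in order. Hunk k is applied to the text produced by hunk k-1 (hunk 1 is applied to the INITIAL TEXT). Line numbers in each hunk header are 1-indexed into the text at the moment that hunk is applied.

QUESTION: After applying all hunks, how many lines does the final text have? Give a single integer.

Answer: 12

Derivation:
Hunk 1: at line 4 remove [pezzr,mevuk] add [dpg,rbdcd] -> 11 lines: rlhu osnm aplbg bzeh dpg rbdcd tjtn zaa nxohg jiwu jbj
Hunk 2: at line 1 remove [aplbg] add [zldm,oxa,fvna] -> 13 lines: rlhu osnm zldm oxa fvna bzeh dpg rbdcd tjtn zaa nxohg jiwu jbj
Hunk 3: at line 4 remove [bzeh,dpg,rbdcd] add [wfc,wfak] -> 12 lines: rlhu osnm zldm oxa fvna wfc wfak tjtn zaa nxohg jiwu jbj
Final line count: 12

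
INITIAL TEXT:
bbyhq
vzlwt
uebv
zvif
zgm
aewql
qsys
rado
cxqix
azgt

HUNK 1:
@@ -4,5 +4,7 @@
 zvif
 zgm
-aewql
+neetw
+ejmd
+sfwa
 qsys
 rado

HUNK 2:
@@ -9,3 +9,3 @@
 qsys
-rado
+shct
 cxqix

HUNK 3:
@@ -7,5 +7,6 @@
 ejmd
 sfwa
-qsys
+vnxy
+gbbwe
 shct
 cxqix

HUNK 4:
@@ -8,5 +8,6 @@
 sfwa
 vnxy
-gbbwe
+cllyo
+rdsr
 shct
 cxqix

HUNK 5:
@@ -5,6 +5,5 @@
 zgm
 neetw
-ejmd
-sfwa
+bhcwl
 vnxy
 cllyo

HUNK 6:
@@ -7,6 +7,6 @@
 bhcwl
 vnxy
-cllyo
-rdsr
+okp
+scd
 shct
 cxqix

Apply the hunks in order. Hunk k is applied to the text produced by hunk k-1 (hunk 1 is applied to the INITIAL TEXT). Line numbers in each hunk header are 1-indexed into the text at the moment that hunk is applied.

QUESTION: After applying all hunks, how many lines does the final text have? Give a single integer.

Answer: 13

Derivation:
Hunk 1: at line 4 remove [aewql] add [neetw,ejmd,sfwa] -> 12 lines: bbyhq vzlwt uebv zvif zgm neetw ejmd sfwa qsys rado cxqix azgt
Hunk 2: at line 9 remove [rado] add [shct] -> 12 lines: bbyhq vzlwt uebv zvif zgm neetw ejmd sfwa qsys shct cxqix azgt
Hunk 3: at line 7 remove [qsys] add [vnxy,gbbwe] -> 13 lines: bbyhq vzlwt uebv zvif zgm neetw ejmd sfwa vnxy gbbwe shct cxqix azgt
Hunk 4: at line 8 remove [gbbwe] add [cllyo,rdsr] -> 14 lines: bbyhq vzlwt uebv zvif zgm neetw ejmd sfwa vnxy cllyo rdsr shct cxqix azgt
Hunk 5: at line 5 remove [ejmd,sfwa] add [bhcwl] -> 13 lines: bbyhq vzlwt uebv zvif zgm neetw bhcwl vnxy cllyo rdsr shct cxqix azgt
Hunk 6: at line 7 remove [cllyo,rdsr] add [okp,scd] -> 13 lines: bbyhq vzlwt uebv zvif zgm neetw bhcwl vnxy okp scd shct cxqix azgt
Final line count: 13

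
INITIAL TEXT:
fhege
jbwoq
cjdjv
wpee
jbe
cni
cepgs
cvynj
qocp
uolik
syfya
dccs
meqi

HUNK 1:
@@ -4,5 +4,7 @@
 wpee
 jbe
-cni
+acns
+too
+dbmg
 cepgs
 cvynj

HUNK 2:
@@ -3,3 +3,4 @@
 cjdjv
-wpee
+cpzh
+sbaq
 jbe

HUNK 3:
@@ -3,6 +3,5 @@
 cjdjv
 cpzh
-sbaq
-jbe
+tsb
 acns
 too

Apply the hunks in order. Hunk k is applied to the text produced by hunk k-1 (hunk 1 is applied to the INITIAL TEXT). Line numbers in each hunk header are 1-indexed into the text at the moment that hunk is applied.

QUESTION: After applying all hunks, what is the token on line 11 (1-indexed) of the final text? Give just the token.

Answer: qocp

Derivation:
Hunk 1: at line 4 remove [cni] add [acns,too,dbmg] -> 15 lines: fhege jbwoq cjdjv wpee jbe acns too dbmg cepgs cvynj qocp uolik syfya dccs meqi
Hunk 2: at line 3 remove [wpee] add [cpzh,sbaq] -> 16 lines: fhege jbwoq cjdjv cpzh sbaq jbe acns too dbmg cepgs cvynj qocp uolik syfya dccs meqi
Hunk 3: at line 3 remove [sbaq,jbe] add [tsb] -> 15 lines: fhege jbwoq cjdjv cpzh tsb acns too dbmg cepgs cvynj qocp uolik syfya dccs meqi
Final line 11: qocp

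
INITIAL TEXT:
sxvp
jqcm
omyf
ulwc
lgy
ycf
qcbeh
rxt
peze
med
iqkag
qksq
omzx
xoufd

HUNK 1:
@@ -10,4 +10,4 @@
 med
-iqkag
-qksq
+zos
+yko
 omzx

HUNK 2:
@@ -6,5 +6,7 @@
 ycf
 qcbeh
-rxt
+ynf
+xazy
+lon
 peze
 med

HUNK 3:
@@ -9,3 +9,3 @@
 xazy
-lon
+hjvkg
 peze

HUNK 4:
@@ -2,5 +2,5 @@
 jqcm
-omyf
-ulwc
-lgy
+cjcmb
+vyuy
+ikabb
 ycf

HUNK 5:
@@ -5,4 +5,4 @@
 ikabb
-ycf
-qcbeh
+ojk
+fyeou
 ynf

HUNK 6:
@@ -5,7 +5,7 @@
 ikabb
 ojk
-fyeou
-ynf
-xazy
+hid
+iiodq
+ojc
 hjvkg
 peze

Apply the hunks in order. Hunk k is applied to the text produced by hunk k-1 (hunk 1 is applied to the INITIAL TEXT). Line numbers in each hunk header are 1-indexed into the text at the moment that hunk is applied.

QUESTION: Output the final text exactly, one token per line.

Hunk 1: at line 10 remove [iqkag,qksq] add [zos,yko] -> 14 lines: sxvp jqcm omyf ulwc lgy ycf qcbeh rxt peze med zos yko omzx xoufd
Hunk 2: at line 6 remove [rxt] add [ynf,xazy,lon] -> 16 lines: sxvp jqcm omyf ulwc lgy ycf qcbeh ynf xazy lon peze med zos yko omzx xoufd
Hunk 3: at line 9 remove [lon] add [hjvkg] -> 16 lines: sxvp jqcm omyf ulwc lgy ycf qcbeh ynf xazy hjvkg peze med zos yko omzx xoufd
Hunk 4: at line 2 remove [omyf,ulwc,lgy] add [cjcmb,vyuy,ikabb] -> 16 lines: sxvp jqcm cjcmb vyuy ikabb ycf qcbeh ynf xazy hjvkg peze med zos yko omzx xoufd
Hunk 5: at line 5 remove [ycf,qcbeh] add [ojk,fyeou] -> 16 lines: sxvp jqcm cjcmb vyuy ikabb ojk fyeou ynf xazy hjvkg peze med zos yko omzx xoufd
Hunk 6: at line 5 remove [fyeou,ynf,xazy] add [hid,iiodq,ojc] -> 16 lines: sxvp jqcm cjcmb vyuy ikabb ojk hid iiodq ojc hjvkg peze med zos yko omzx xoufd

Answer: sxvp
jqcm
cjcmb
vyuy
ikabb
ojk
hid
iiodq
ojc
hjvkg
peze
med
zos
yko
omzx
xoufd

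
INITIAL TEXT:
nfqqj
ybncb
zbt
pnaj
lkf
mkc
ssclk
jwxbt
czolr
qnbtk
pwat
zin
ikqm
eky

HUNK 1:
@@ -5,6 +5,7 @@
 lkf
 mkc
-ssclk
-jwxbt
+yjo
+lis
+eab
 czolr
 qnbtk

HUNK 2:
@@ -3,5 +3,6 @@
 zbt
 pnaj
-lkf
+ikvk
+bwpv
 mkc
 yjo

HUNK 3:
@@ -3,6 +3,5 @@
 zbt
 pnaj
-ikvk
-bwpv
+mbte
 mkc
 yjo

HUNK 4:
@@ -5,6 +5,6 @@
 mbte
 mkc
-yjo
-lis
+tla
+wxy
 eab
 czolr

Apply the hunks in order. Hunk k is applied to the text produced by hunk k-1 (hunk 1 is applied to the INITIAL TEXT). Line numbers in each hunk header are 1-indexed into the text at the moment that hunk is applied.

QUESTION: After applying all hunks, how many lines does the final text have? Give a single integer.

Answer: 15

Derivation:
Hunk 1: at line 5 remove [ssclk,jwxbt] add [yjo,lis,eab] -> 15 lines: nfqqj ybncb zbt pnaj lkf mkc yjo lis eab czolr qnbtk pwat zin ikqm eky
Hunk 2: at line 3 remove [lkf] add [ikvk,bwpv] -> 16 lines: nfqqj ybncb zbt pnaj ikvk bwpv mkc yjo lis eab czolr qnbtk pwat zin ikqm eky
Hunk 3: at line 3 remove [ikvk,bwpv] add [mbte] -> 15 lines: nfqqj ybncb zbt pnaj mbte mkc yjo lis eab czolr qnbtk pwat zin ikqm eky
Hunk 4: at line 5 remove [yjo,lis] add [tla,wxy] -> 15 lines: nfqqj ybncb zbt pnaj mbte mkc tla wxy eab czolr qnbtk pwat zin ikqm eky
Final line count: 15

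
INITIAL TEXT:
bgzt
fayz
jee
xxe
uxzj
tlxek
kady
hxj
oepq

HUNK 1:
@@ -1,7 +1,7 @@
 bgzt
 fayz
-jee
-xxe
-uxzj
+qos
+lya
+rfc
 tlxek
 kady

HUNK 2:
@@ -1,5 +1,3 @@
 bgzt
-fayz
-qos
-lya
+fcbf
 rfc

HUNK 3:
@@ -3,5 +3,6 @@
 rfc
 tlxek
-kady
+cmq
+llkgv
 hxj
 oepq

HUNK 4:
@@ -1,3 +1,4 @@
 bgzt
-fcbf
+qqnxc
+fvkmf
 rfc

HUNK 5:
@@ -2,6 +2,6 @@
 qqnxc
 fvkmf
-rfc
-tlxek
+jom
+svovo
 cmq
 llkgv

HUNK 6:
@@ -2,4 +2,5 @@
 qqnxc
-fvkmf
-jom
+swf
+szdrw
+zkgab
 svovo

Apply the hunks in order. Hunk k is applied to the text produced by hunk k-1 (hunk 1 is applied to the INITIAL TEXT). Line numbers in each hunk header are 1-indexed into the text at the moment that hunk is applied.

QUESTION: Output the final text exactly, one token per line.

Answer: bgzt
qqnxc
swf
szdrw
zkgab
svovo
cmq
llkgv
hxj
oepq

Derivation:
Hunk 1: at line 1 remove [jee,xxe,uxzj] add [qos,lya,rfc] -> 9 lines: bgzt fayz qos lya rfc tlxek kady hxj oepq
Hunk 2: at line 1 remove [fayz,qos,lya] add [fcbf] -> 7 lines: bgzt fcbf rfc tlxek kady hxj oepq
Hunk 3: at line 3 remove [kady] add [cmq,llkgv] -> 8 lines: bgzt fcbf rfc tlxek cmq llkgv hxj oepq
Hunk 4: at line 1 remove [fcbf] add [qqnxc,fvkmf] -> 9 lines: bgzt qqnxc fvkmf rfc tlxek cmq llkgv hxj oepq
Hunk 5: at line 2 remove [rfc,tlxek] add [jom,svovo] -> 9 lines: bgzt qqnxc fvkmf jom svovo cmq llkgv hxj oepq
Hunk 6: at line 2 remove [fvkmf,jom] add [swf,szdrw,zkgab] -> 10 lines: bgzt qqnxc swf szdrw zkgab svovo cmq llkgv hxj oepq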